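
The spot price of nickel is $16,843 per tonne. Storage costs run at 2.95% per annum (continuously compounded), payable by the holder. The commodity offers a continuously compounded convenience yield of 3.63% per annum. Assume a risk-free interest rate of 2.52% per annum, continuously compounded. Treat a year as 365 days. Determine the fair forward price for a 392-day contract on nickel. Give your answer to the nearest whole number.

Net carry = r + u − y = 0.0252 + 0.0295 − 0.0363 = 0.0184
F = S·e^((r+u−y)T) = 16843 · e^(0.0184 × 392/365) = 16843 · e^0.019761
= 16843 × 1.019958 = $17,179 per tonne

$17,179 per tonne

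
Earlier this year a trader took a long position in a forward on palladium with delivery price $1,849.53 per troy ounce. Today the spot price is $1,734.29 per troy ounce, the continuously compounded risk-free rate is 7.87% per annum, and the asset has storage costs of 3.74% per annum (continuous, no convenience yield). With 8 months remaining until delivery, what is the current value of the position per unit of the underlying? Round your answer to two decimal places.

Current fair forward for the remaining 8 months: F = S·e^((r + u)·T), (r + u) = 0.0787 + 0.0374 = 0.1161
F = 1734.29 · e^(0.1161 × 8/12) = 1734.29 × 1.08047418 = 1873.8556
Value of long forward = (F − K)·e^(−rT) = (1873.8556 − 1849.53) · e^(−0.0787·8/12)
= 24.3256 × 0.94888595 = 23.08

$23.08 per troy ounce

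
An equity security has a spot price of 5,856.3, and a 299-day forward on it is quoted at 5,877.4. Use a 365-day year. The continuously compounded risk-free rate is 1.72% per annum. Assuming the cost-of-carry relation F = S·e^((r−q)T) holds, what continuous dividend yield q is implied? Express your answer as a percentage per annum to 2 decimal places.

1.28%

From F = S·e^((r−q)T): (r − q) = ln(F/S)/T
ln(5877.4/5856.3) = ln(1.003603) = 0.003597
(r − q) = 0.003597 / (299/365) = 0.004391
q = r − ln(F/S)/T = 0.0172 − 0.004391 = 0.012809
q = 1.28%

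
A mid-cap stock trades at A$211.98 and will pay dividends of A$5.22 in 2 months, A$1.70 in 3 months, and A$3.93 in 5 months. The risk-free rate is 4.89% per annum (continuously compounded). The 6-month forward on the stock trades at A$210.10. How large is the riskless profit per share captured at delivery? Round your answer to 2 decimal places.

PV(dividends) I = 5.22·e^(−0.0489·2/12) + 1.70·e^(−0.0489·3/12) + 3.93·e^(−0.0489·5/12) = 10.7077
Fair forward F* = (S − I)·e^(rT) = (211.98 − 10.7077)·e^0.024450 = 201.2723 × 1.024751 = 206.2540
Market A$210.10 > fair 206.2540: forward overpriced → cash-and-carry (borrow at r, buy the stock and collect the dividends, short the forward).
Profit at T = |F_mkt − F*| = |210.10 − 206.2540| = A$3.85 per share

A$3.85 per share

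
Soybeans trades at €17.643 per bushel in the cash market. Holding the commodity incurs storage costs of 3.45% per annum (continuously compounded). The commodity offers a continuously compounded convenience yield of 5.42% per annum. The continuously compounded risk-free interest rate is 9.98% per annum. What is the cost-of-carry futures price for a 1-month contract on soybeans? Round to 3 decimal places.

€17.761 per bushel

Net carry = r + u − y = 0.0998 + 0.0345 − 0.0542 = 0.0801
F = S·e^((r+u−y)T) = 17.643 · e^(0.0801 × 1/12) = 17.643 · e^0.006675
= 17.643 × 1.006697 = €17.761 per bushel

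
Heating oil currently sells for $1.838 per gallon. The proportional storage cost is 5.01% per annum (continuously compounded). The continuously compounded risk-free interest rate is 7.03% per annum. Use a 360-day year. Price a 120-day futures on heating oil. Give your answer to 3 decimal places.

$1.913 per gallon

Net carry = r + u − y = 0.0703 + 0.0501 − 0.0000 = 0.1204
F = S·e^((r+u−y)T) = 1.838 · e^(0.1204 × 120/360) = 1.838 · e^0.040133
= 1.838 × 1.040949 = $1.913 per gallon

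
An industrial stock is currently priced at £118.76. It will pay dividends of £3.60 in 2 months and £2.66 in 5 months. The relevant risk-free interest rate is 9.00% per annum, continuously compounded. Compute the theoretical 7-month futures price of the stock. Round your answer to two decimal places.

PV(dividends) I = 3.60·e^(−0.0900·2/12) + 2.66·e^(−0.0900·5/12)
I = 3.5464 + 2.5621 = 6.1085
F = (S − I)·e^(rT) = (118.76 − 6.1085) · e^(0.0900·7/12)
= 112.6515 · e^0.052500 = 112.6515 × 1.053903 = £118.72

£118.72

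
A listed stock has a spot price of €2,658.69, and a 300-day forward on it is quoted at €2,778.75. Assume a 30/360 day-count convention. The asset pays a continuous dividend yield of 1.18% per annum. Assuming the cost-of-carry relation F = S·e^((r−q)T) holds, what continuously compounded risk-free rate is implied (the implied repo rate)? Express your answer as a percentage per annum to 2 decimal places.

From F = S·e^((r−q)T): (r − q) = ln(F/S)/T
ln(2778.75/2658.69) = ln(1.045158) = 0.044168
(r − q) = 0.044168 / (300/360) = 0.053002
r = ln(F/S)/T + q = 0.053002 + 0.0118 = 0.064802
r = 6.48%

6.48%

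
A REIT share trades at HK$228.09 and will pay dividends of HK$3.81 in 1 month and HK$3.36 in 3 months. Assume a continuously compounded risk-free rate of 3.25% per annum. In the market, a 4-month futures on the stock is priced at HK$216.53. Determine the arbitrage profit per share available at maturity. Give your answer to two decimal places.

HK$6.83 per share

PV(dividends) I = 3.81·e^(−0.0325·1/12) + 3.36·e^(−0.0325·3/12) = 7.1325
Fair futures F* = (S − I)·e^(rT) = (228.09 − 7.1325)·e^0.010833 = 220.9575 × 1.010892 = 223.3642
Market HK$216.53 < fair 223.3642: forward underpriced → reverse cash-and-carry (short the stock, invest proceeds at r, pay the dividends, go long the forward).
Profit at T = |F_mkt − F*| = |216.53 − 223.3642| = HK$6.83 per share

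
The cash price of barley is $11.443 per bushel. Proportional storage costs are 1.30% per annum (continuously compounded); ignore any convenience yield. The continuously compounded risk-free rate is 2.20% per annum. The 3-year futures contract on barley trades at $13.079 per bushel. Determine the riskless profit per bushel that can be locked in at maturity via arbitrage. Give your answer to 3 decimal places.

Fair futures: F* = S·e^(carry·T), with carry = (r + u) = 0.0220 + 0.0130 = 0.0350
F* = 11.443 · e^(0.0350 × 3) = 11.443 · e^0.105000 = 11.443 × 1.110711 = $12.7099
Market $13.079 > fair $12.7099: forward overpriced → cash-and-carry (buy spot, short the forward).
At maturity, profit = |F_mkt − F*| = |13.079 − 12.7099| = $0.369 per bushel

$0.369 per bushel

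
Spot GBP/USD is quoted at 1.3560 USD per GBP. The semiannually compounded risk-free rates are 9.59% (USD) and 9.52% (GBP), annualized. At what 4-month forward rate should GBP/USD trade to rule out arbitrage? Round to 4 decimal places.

By covered interest parity, F = S · (1+r_USD/2)^(2T) / (1+r_GBP/2)^(2T)
= 1.3560 × 1.031716 / 1.031487 = 1.3560 × 1.000222
F = 1.3563 USD per GBP

1.3563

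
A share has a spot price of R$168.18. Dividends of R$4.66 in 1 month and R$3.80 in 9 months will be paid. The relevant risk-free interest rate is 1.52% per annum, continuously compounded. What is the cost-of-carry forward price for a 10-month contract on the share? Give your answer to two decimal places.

PV(dividends) I = 4.66·e^(−0.0152·1/12) + 3.80·e^(−0.0152·9/12)
I = 4.6541 + 3.7569 = 8.4110
F = (S − I)·e^(rT) = (168.18 − 8.4110) · e^(0.0152·10/12)
= 159.7690 · e^0.012667 = 159.7690 × 1.012748 = R$161.81

R$161.81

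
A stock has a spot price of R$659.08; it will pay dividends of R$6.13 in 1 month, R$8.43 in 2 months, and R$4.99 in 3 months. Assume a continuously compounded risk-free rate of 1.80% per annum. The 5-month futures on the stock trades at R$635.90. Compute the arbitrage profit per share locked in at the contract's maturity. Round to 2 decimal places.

R$8.50 per share

PV(dividends) I = 6.13·e^(−0.0180·1/12) + 8.43·e^(−0.0180·2/12) + 4.99·e^(−0.0180·3/12) = 19.4932
Fair futures F* = (S − I)·e^(rT) = (659.08 − 19.4932)·e^0.007500 = 639.5868 × 1.007528 = 644.4016
Market R$635.90 < fair 644.4016: forward underpriced → reverse cash-and-carry (short the stock, invest proceeds at r, pay the dividends, go long the forward).
Profit at T = |F_mkt − F*| = |635.90 − 644.4016| = R$8.50 per share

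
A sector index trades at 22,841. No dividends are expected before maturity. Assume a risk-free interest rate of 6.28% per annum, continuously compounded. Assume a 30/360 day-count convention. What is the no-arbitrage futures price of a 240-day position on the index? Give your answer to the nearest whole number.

F = S·e^(rT) = 22841 · e^(0.0628 × 240/360)
= 22841 · e^0.041867 = 22841 × 1.042756
F = 23,818

23,818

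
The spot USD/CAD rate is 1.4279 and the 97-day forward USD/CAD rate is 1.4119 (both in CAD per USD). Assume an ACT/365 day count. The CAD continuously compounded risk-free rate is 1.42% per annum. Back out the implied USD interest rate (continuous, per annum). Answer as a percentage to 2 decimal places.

5.66%

F = S·e^((r_CAD − r_USD)T) ⇒ r_USD = r_CAD − ln(F/S)/T
ln(1.4119/1.4279) = -0.011269; /(97/365) = -0.042404
r_USD = 0.0142 + 0.042404 = 0.056604
r_USD = 5.66%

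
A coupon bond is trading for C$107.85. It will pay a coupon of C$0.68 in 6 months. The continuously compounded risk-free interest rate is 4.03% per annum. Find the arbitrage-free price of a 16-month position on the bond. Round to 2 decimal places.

C$113.10

PV(coupons) I = 0.68·e^(−0.0403·6/12)
I = 0.6664
F = (S − I)·e^(rT) = (107.85 − 0.6664) · e^(0.0403·16/12)
= 107.1836 · e^0.053733 = 107.1836 × 1.055203 = C$113.10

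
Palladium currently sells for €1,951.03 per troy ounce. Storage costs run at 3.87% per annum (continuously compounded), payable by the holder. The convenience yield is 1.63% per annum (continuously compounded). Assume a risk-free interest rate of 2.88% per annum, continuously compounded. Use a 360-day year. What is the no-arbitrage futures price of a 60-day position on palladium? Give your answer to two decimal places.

Net carry = r + u − y = 0.0288 + 0.0387 − 0.0163 = 0.0512
F = S·e^((r+u−y)T) = 1951.03 · e^(0.0512 × 60/360) = 1951.03 · e^0.00853333
= 1951.03 × 1.00856984 = €1,967.75 per troy ounce

€1,967.75 per troy ounce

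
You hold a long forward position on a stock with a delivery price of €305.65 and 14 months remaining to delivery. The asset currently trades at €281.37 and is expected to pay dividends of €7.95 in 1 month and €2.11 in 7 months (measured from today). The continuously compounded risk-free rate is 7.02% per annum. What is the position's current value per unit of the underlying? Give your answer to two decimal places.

PV(remaining dividends) I = 7.95·e^(−0.0702·1/12) + 2.11·e^(−0.0702·7/12) = 9.9290
Current forward F = (S − I)·e^(rT) = (281.37 − 9.9290)·e^(0.0702·14/12) = 271.4410 × 1.085347 = 294.6077
Value (long) = (F − K)·e^(−rT) = (294.6077 − 305.65) × 0.921364 = -10.1740
Value = -€10.17

-€10.17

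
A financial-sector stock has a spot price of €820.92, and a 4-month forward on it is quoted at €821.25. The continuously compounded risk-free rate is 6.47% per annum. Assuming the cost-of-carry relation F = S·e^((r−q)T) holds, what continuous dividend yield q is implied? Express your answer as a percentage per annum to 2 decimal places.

From F = S·e^((r−q)T): (r − q) = ln(F/S)/T
ln(821.25/820.92) = ln(1.000402) = 0.000402
(r − q) = 0.000402 / (4/12) = 0.001206
q = r − ln(F/S)/T = 0.0647 − 0.001206 = 0.063494
q = 6.35%

6.35%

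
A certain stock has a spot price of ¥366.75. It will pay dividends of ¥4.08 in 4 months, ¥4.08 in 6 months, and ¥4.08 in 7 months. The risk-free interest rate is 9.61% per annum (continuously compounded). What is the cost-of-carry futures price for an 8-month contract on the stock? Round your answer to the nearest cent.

¥378.54

PV(dividends) I = 4.08·e^(−0.0961·4/12) + 4.08·e^(−0.0961·6/12) + 4.08·e^(−0.0961·7/12)
I = 3.9514 + 3.8886 + 3.8576 = 11.6976
F = (S − I)·e^(rT) = (366.75 − 11.6976) · e^(0.0961·8/12)
= 355.0524 · e^0.064067 = 355.0524 × 1.066164 = ¥378.54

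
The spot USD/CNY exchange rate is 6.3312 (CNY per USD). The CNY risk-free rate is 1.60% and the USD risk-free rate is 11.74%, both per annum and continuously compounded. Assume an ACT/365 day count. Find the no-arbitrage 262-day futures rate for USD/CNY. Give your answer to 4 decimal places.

F = S·e^((r_CNY − r_USD)T) = 6.3312 · e^((0.0160 − 0.1174) × 262/365)
= 6.3312 · e^-0.072786 = 6.3312 × 0.929800
F = 5.8867 CNY per USD

5.8867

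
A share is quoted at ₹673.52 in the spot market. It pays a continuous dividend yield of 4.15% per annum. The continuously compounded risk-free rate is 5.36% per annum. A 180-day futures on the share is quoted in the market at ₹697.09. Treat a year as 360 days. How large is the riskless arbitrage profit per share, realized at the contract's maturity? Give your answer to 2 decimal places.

₹19.48 per share

Fair futures: F* = S·e^(carry·T), with carry = (r − q) = 0.0536 − 0.0415 = 0.0121
F* = 673.52 · e^(0.0121 × 180/360) = 673.52 · e^0.006050 = 673.52 × 1.006068 = ₹677.6069
Market ₹697.09 > fair ₹677.6069: forward overpriced → cash-and-carry (buy spot, short the forward).
At maturity, profit = |F_mkt − F*| = |697.09 − 677.6069| = ₹19.48 per share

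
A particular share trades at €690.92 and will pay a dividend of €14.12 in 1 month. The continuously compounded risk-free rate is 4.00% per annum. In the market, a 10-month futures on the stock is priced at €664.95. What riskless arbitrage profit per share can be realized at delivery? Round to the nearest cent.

€34.84 per share

PV(dividends) I = 14.12·e^(−0.0400·1/12) = 14.0730
Fair futures F* = (S − I)·e^(rT) = (690.92 − 14.0730)·e^0.033333 = 676.8470 × 1.033895 = 699.7887
Market €664.95 < fair 699.7887: forward underpriced → reverse cash-and-carry (short the stock, invest proceeds at r, pay the dividends, go long the forward).
Profit at T = |F_mkt − F*| = |664.95 − 699.7887| = €34.84 per share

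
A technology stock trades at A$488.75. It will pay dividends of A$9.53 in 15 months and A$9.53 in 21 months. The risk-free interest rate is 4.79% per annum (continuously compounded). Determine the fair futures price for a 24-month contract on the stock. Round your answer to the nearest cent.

A$518.37

PV(dividends) I = 9.53·e^(−0.0479·15/12) + 9.53·e^(−0.0479·21/12)
I = 8.9761 + 8.7637 = 17.7398
F = (S − I)·e^(rT) = (488.75 − 17.7398) · e^(0.0479·24/12)
= 471.0102 · e^0.095800 = 471.0102 × 1.100539 = A$518.37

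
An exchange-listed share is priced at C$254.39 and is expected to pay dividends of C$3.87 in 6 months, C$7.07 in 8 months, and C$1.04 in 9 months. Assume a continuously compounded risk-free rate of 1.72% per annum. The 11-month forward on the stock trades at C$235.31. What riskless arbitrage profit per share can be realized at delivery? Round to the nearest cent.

C$11.08 per share

PV(dividends) I = 3.87·e^(−0.0172·6/12) + 7.07·e^(−0.0172·8/12) + 1.04·e^(−0.0172·9/12) = 11.8529
Fair forward F* = (S − I)·e^(rT) = (254.39 − 11.8529)·e^0.015767 = 242.5371 × 1.015892 = 246.3915
Market C$235.31 < fair 246.3915: forward underpriced → reverse cash-and-carry (short the stock, invest proceeds at r, pay the dividends, go long the forward).
Profit at T = |F_mkt − F*| = |235.31 − 246.3915| = C$11.08 per share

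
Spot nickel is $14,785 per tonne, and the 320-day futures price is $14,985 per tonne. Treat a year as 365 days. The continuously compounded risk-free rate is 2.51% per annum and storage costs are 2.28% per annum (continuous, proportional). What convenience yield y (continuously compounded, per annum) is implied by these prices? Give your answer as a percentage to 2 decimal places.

3.26%

F = S·e^((r+u−y)T) ⇒ (r+u−y) = ln(F/S)/T
ln(14985/14785) = 0.013437; /T ⇒ 0.015327
y = r + u − ln(F/S)/T = 0.0251 + 0.0228 − 0.015327 = 0.032573
y = 3.26%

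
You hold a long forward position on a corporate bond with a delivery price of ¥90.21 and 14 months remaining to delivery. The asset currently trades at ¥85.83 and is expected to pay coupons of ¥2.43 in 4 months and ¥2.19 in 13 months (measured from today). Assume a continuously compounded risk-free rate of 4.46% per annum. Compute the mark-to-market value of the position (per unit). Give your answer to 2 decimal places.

PV(remaining coupons) I = 2.43·e^(−0.0446·4/12) + 2.19·e^(−0.0446·13/12) = 4.4808
Current forward F = (S − I)·e^(rT) = (85.83 − 4.4808)·e^(0.0446·14/12) = 81.3492 × 1.053411 = 85.6941
Value (long) = (F − K)·e^(−rT) = (85.6941 − 90.21) × 0.949297 = -4.2869
Value = -¥4.29

-¥4.29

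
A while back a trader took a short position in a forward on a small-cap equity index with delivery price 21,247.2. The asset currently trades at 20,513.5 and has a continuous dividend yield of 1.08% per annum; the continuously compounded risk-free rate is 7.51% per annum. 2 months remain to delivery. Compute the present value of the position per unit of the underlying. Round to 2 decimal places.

506.30

Current fair forward for the remaining 2 months: F = S·e^((r − q)·T), (r − q) = 0.0751 − 0.0108 = 0.0643
F = 20513.5 · e^(0.0643 × 2/12) = 20513.5 × 1.01077430 = 20734.5186
Value of long forward = (F − K)·e^(−rT) = (20734.5186 − 21247.2) · e^(−0.0751·2/12)
= -512.6814 × 0.98756134 = -506.30
Short position value = −(long value) = 506.30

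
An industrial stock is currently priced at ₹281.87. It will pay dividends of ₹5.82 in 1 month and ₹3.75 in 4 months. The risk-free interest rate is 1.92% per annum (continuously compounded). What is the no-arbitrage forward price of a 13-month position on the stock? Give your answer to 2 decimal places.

₹278.06

PV(dividends) I = 5.82·e^(−0.0192·1/12) + 3.75·e^(−0.0192·4/12)
I = 5.8107 + 3.7261 = 9.5368
F = (S − I)·e^(rT) = (281.87 − 9.5368) · e^(0.0192·13/12)
= 272.3332 · e^0.020800 = 272.3332 × 1.021018 = ₹278.06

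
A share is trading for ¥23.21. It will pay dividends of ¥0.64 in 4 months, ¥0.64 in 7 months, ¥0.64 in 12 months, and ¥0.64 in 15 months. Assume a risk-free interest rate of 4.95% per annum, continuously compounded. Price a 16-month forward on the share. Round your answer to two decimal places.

PV(dividends) I = 0.64·e^(−0.0495·4/12) + 0.64·e^(−0.0495·7/12) + 0.64·e^(−0.0495·12/12) + 0.64·e^(−0.0495·15/12)
I = 0.6295 + 0.6218 + 0.6091 + 0.6016 = 2.4620
F = (S − I)·e^(rT) = (23.21 − 2.4620) · e^(0.0495·16/12)
= 20.7480 · e^0.066000 = 20.7480 × 1.068227 = ¥22.16

¥22.16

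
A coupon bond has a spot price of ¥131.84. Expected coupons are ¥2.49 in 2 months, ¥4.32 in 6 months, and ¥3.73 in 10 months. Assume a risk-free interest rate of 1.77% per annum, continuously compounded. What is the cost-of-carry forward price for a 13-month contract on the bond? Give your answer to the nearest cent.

¥123.75

PV(coupons) I = 2.49·e^(−0.0177·2/12) + 4.32·e^(−0.0177·6/12) + 3.73·e^(−0.0177·10/12)
I = 2.4827 + 4.2819 + 3.6754 = 10.4400
F = (S − I)·e^(rT) = (131.84 − 10.4400) · e^(0.0177·13/12)
= 121.4000 · e^0.019175 = 121.4000 × 1.019360 = ¥123.75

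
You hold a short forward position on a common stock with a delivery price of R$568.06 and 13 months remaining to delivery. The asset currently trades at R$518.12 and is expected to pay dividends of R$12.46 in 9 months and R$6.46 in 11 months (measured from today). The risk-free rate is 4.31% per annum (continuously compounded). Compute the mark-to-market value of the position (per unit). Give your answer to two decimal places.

PV(remaining dividends) I = 12.46·e^(−0.0431·9/12) + 6.46·e^(−0.0431·11/12) = 18.2734
Current forward F = (S − I)·e^(rT) = (518.12 − 18.2734)·e^(0.0431·13/12) = 499.8466 × 1.047799 = 523.7388
Value (long) = (F − K)·e^(−rT) = (523.7388 − 568.06) × 0.954382 = -42.2994
Short position value = −(long value) = R$42.30

R$42.30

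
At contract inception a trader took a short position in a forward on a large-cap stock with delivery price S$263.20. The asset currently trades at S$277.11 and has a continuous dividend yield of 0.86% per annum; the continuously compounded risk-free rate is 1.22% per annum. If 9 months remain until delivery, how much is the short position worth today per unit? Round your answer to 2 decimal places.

-S$14.53

Current fair forward for the remaining 9 months: F = S·e^((r − q)·T), (r − q) = 0.0122 − 0.0086 = 0.0036
F = 277.11 · e^(0.0036 × 9/12) = 277.11 × 1.002704 = 277.8593
Value of long forward = (F − K)·e^(−rT) = (277.8593 − 263.20) · e^(−0.0122·9/12)
= 14.6593 × 0.990892 = 14.53
Short position value = −(long value) = -S$14.53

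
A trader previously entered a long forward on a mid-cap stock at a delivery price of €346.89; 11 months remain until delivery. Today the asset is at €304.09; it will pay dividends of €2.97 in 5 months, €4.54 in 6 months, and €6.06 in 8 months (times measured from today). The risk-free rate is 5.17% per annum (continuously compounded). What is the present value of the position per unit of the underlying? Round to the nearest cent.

PV(remaining dividends) I = 2.97·e^(−0.0517·5/12) + 4.54·e^(−0.0517·6/12) + 6.06·e^(−0.0517·8/12) = 13.1855
Current forward F = (S − I)·e^(rT) = (304.09 − 13.1855)·e^(0.0517·11/12) = 290.9045 × 1.048533 = 305.0230
Value (long) = (F − K)·e^(−rT) = (305.0230 − 346.89) × 0.953714 = -39.9291
Value = -€39.93

-€39.93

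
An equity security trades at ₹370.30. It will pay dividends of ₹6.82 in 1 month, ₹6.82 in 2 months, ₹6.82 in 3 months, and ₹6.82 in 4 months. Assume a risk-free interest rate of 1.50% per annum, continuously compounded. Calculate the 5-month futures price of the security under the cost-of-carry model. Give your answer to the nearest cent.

PV(dividends) I = 6.82·e^(−0.0150·1/12) + 6.82·e^(−0.0150·2/12) + 6.82·e^(−0.0150·3/12) + 6.82·e^(−0.0150·4/12)
I = 6.8115 + 6.8030 + 6.7945 + 6.7860 = 27.1950
F = (S − I)·e^(rT) = (370.30 − 27.1950) · e^(0.0150·5/12)
= 343.1050 · e^0.006250 = 343.1050 × 1.006270 = ₹345.26

₹345.26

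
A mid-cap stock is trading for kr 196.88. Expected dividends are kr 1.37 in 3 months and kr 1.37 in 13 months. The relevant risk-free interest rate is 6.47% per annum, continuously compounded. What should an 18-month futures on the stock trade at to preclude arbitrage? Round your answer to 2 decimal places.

PV(dividends) I = 1.37·e^(−0.0647·3/12) + 1.37·e^(−0.0647·13/12)
I = 1.3480 + 1.2773 = 2.6253
F = (S − I)·e^(rT) = (196.88 − 2.6253) · e^(0.0647·18/12)
= 194.2547 · e^0.097050 = 194.2547 × 1.101915 = kr 214.05

kr 214.05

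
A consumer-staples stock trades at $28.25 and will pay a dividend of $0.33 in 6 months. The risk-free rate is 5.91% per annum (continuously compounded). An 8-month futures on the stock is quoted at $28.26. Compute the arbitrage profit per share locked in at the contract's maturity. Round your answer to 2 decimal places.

$0.79 per share

PV(dividends) I = 0.33·e^(−0.0591·6/12) = 0.3204
Fair futures F* = (S − I)·e^(rT) = (28.25 − 0.3204)·e^0.039400 = 27.9296 × 1.040186 = 29.0520
Market $28.26 < fair 29.0520: forward underpriced → reverse cash-and-carry (short the stock, invest proceeds at r, pay the dividends, go long the forward).
Profit at T = |F_mkt − F*| = |28.26 − 29.0520| = $0.79 per share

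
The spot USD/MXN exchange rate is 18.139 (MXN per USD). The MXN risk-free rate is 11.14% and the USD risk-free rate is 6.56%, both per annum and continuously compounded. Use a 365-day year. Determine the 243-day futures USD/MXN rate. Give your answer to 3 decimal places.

18.701

F = S·e^((r_MXN − r_USD)T) = 18.139 · e^((0.1114 − 0.0656) × 243/365)
= 18.139 · e^0.030492 = 18.139 × 1.030962
F = 18.701 MXN per USD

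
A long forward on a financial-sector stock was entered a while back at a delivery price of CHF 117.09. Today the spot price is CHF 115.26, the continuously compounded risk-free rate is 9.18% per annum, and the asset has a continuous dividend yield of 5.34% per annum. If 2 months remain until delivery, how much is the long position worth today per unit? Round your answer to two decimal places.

Current fair forward for the remaining 2 months: F = S·e^((r − q)·T), (r − q) = 0.0918 − 0.0534 = 0.0384
F = 115.26 · e^(0.0384 × 2/12) = 115.26 × 1.006421 = 116.0001
Value of long forward = (F − K)·e^(−rT) = (116.0001 − 117.09) · e^(−0.0918·2/12)
= -1.0899 × 0.984816 = -1.07

-CHF 1.07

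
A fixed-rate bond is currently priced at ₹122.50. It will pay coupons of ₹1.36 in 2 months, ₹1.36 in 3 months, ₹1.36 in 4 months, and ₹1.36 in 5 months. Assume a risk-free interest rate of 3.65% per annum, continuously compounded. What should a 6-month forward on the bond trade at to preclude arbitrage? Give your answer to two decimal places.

₹119.27

PV(coupons) I = 1.36·e^(−0.0365·2/12) + 1.36·e^(−0.0365·3/12) + 1.36·e^(−0.0365·4/12) + 1.36·e^(−0.0365·5/12)
I = 1.3518 + 1.3476 + 1.3436 + 1.3395 = 5.3825
F = (S − I)·e^(rT) = (122.50 − 5.3825) · e^(0.0365·6/12)
= 117.1175 · e^0.018250 = 117.1175 × 1.018418 = ₹119.27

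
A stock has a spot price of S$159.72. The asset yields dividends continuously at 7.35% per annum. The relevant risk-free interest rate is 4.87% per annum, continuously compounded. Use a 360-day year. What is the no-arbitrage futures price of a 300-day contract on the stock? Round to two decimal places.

S$156.45

F = S·e^((r − q)T) = 159.72 · e^((0.0487 − 0.0735) × 300/360)
= 159.72 · e^-0.020667 = 159.72 × 0.979545
F = S$156.45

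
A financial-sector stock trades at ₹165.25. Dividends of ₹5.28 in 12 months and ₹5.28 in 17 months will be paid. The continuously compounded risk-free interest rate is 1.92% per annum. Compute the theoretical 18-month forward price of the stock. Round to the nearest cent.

PV(dividends) I = 5.28·e^(−0.0192·12/12) + 5.28·e^(−0.0192·17/12)
I = 5.1796 + 5.1383 = 10.3179
F = (S − I)·e^(rT) = (165.25 − 10.3179) · e^(0.0192·18/12)
= 154.9321 · e^0.028800 = 154.9321 × 1.029219 = ₹159.46

₹159.46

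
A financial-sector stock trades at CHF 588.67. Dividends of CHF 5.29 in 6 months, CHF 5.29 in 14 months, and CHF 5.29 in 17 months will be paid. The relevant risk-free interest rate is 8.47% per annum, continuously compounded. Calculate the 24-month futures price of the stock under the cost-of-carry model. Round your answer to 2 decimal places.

PV(dividends) I = 5.29·e^(−0.0847·6/12) + 5.29·e^(−0.0847·14/12) + 5.29·e^(−0.0847·17/12)
I = 5.0706 + 4.7923 + 4.6918 = 14.5547
F = (S − I)·e^(rT) = (588.67 − 14.5547) · e^(0.0847·24/12)
= 574.1153 · e^0.169400 = 574.1153 × 1.184594 = CHF 680.09

CHF 680.09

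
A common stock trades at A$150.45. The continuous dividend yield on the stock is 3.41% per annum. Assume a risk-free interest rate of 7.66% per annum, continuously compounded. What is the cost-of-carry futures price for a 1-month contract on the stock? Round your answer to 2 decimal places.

A$150.98

F = S·e^((r − q)T) = 150.45 · e^((0.0766 − 0.0341) × 1/12)
= 150.45 · e^0.003542 = 150.45 × 1.003548
F = A$150.98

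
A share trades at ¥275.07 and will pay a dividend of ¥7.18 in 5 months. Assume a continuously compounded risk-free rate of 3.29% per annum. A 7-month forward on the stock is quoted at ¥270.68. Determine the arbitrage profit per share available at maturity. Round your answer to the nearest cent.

PV(dividends) I = 7.18·e^(−0.0329·5/12) = 7.0822
Fair forward F* = (S − I)·e^(rT) = (275.07 − 7.0822)·e^0.019192 = 267.9878 × 1.019377 = 273.1806
Market ¥270.68 < fair 273.1806: forward underpriced → reverse cash-and-carry (short the stock, invest proceeds at r, pay the dividends, go long the forward).
Profit at T = |F_mkt − F*| = |270.68 − 273.1806| = ¥2.50 per share

¥2.50 per share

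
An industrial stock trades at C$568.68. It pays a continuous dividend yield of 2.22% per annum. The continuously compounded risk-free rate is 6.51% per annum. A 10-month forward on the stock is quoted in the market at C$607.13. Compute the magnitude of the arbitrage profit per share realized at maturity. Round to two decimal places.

C$17.75 per share

Fair forward: F* = S·e^(carry·T), with carry = (r − q) = 0.0651 − 0.0222 = 0.0429
F* = 568.68 · e^(0.0429 × 10/12) = 568.68 · e^0.035750 = 568.68 × 1.036397 = C$589.3782
Market C$607.13 > fair C$589.3782: forward overpriced → cash-and-carry (buy spot, short the forward).
At maturity, profit = |F_mkt − F*| = |607.13 − 589.3782| = C$17.75 per share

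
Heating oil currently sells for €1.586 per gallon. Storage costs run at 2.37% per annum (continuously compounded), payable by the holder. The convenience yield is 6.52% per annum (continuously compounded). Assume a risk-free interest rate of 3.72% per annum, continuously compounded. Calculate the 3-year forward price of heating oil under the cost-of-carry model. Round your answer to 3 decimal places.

Net carry = r + u − y = 0.0372 + 0.0237 − 0.0652 = -0.0043
F = S·e^((r+u−y)T) = 1.586 · e^(-0.0043 × 3) = 1.586 · e^-0.012900
= 1.586 × 0.987183 = €1.566 per gallon

€1.566 per gallon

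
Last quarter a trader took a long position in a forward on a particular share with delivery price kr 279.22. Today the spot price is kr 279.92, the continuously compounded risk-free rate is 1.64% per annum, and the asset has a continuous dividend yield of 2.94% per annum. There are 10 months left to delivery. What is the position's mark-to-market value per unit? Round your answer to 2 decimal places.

-kr 2.28

Current fair forward for the remaining 10 months: F = S·e^((r − q)·T), (r − q) = 0.0164 − 0.0294 = -0.0130
F = 279.92 · e^(-0.0130 × 10/12) = 279.92 × 0.989225 = 276.9039
Value of long forward = (F − K)·e^(−rT) = (276.9039 − 279.22) · e^(−0.0164·10/12)
= -2.3161 × 0.986426 = -2.28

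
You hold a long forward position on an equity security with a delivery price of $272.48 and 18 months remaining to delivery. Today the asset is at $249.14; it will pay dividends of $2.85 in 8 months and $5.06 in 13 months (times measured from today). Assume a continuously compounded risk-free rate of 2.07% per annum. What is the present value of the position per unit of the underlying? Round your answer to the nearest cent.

-$22.77

PV(remaining dividends) I = 2.85·e^(−0.0207·8/12) + 5.06·e^(−0.0207·13/12) = 7.7587
Current forward F = (S − I)·e^(rT) = (249.14 − 7.7587)·e^(0.0207·18/12) = 241.3813 × 1.031537 = 248.9937
Value (long) = (F − K)·e^(−rT) = (248.9937 − 272.48) × 0.969427 = -22.7683
Value = -$22.77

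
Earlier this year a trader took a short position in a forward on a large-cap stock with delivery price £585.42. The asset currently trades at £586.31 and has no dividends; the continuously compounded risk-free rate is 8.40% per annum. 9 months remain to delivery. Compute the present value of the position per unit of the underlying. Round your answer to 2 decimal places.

Current fair forward for the remaining 9 months: F = S·e^(r·T), r = 0.0840
F = 586.31 · e^(0.0840 × 9/12) = 586.31 × 1.065027 = 624.4360
Value of long forward = (F − K)·e^(−rT) = (624.4360 − 585.42) · e^(−0.0840·9/12)
= 39.0160 × 0.938943 = 36.63
Short position value = −(long value) = -£36.63

-£36.63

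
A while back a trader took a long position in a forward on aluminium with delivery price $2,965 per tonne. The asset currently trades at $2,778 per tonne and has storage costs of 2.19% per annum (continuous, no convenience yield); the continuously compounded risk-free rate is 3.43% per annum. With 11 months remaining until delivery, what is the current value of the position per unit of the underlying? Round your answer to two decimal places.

-$38.89 per tonne

Current fair forward for the remaining 11 months: F = S·e^((r + u)·T), (r + u) = 0.0343 + 0.0219 = 0.0562
F = 2778 · e^(0.0562 × 11/12) = 2778 × 1.05286673 = 2924.8638
Value of long forward = (F − K)·e^(−rT) = (2924.8638 − 2965) · e^(−0.0343·11/12)
= -40.1362 × 0.96904748 = -38.89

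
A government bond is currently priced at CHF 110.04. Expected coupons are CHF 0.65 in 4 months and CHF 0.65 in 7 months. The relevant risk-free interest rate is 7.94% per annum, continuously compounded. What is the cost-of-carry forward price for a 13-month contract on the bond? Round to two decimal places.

PV(coupons) I = 0.65·e^(−0.0794·4/12) + 0.65·e^(−0.0794·7/12)
I = 0.6330 + 0.6206 = 1.2536
F = (S − I)·e^(rT) = (110.04 − 1.2536) · e^(0.0794·13/12)
= 108.7864 · e^0.086017 = 108.7864 × 1.089825 = CHF 118.56

CHF 118.56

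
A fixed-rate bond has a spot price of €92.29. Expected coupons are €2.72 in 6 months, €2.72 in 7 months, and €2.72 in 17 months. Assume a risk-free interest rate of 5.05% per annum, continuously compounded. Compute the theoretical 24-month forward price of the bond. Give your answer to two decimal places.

€93.44

PV(coupons) I = 2.72·e^(−0.0505·6/12) + 2.72·e^(−0.0505·7/12) + 2.72·e^(−0.0505·17/12)
I = 2.6522 + 2.6410 + 2.5322 = 7.8254
F = (S − I)·e^(rT) = (92.29 − 7.8254) · e^(0.0505·24/12)
= 84.4646 · e^0.101000 = 84.4646 × 1.106277 = €93.44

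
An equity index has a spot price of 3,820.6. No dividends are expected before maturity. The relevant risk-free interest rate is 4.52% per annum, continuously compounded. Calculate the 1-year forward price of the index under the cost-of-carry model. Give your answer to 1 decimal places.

F = S·e^(rT) = 3820.6 · e^(0.0452 × 12/12)
= 3820.6 · e^0.045200 = 3820.6 × 1.046237
F = 3,997.3

3,997.3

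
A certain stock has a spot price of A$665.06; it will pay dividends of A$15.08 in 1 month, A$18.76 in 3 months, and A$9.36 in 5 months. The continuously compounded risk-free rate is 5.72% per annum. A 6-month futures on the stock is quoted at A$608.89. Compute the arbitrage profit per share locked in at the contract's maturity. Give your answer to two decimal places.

PV(dividends) I = 15.08·e^(−0.0572·1/12) + 18.76·e^(−0.0572·3/12) + 9.36·e^(−0.0572·5/12) = 42.6415
Fair futures F* = (S − I)·e^(rT) = (665.06 − 42.6415)·e^0.028600 = 622.4185 × 1.029013 = 640.4767
Market A$608.89 < fair 640.4767: forward underpriced → reverse cash-and-carry (short the stock, invest proceeds at r, pay the dividends, go long the forward).
Profit at T = |F_mkt − F*| = |608.89 − 640.4767| = A$31.59 per share

A$31.59 per share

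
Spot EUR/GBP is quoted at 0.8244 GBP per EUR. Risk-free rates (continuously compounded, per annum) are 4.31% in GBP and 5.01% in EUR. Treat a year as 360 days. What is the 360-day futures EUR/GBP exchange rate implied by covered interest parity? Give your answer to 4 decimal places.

F = S·e^((r_GBP − r_EUR)T) = 0.8244 · e^((0.0431 − 0.0501) × 360/360)
= 0.8244 · e^-0.007000 = 0.8244 × 0.993024
F = 0.8186 GBP per EUR

0.8186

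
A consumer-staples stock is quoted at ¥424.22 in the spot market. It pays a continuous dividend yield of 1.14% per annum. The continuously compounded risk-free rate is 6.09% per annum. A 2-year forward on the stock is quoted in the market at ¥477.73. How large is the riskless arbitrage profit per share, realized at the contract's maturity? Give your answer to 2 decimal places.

¥9.36 per share

Fair forward: F* = S·e^(carry·T), with carry = (r − q) = 0.0609 − 0.0114 = 0.0495
F* = 424.22 · e^(0.0495 × 2) = 424.22 · e^0.099000 = 424.22 × 1.104066 = ¥468.3669
Market ¥477.73 > fair ¥468.3669: forward overpriced → cash-and-carry (buy spot, short the forward).
At maturity, profit = |F_mkt − F*| = |477.73 − 468.3669| = ¥9.36 per share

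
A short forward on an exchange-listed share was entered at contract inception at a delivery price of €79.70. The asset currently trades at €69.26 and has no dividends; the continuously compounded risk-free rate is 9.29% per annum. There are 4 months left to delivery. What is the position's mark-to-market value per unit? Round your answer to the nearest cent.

Current fair forward for the remaining 4 months: F = S·e^(r·T), r = 0.0929
F = 69.26 · e^(0.0929 × 4/12) = 69.26 × 1.031451 = 71.4383
Value of long forward = (F − K)·e^(−rT) = (71.4383 − 79.70) · e^(−0.0929·4/12)
= -8.2617 × 0.969508 = -8.01
Short position value = −(long value) = €8.01

€8.01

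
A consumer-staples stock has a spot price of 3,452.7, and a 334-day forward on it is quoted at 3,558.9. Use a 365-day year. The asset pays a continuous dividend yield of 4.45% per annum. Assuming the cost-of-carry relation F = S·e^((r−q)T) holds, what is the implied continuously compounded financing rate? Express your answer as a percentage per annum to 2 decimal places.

7.76%

From F = S·e^((r−q)T): (r − q) = ln(F/S)/T
ln(3558.9/3452.7) = ln(1.030759) = 0.030295
(r − q) = 0.030295 / (334/365) = 0.033107
r = ln(F/S)/T + q = 0.033107 + 0.0445 = 0.077607
r = 7.76%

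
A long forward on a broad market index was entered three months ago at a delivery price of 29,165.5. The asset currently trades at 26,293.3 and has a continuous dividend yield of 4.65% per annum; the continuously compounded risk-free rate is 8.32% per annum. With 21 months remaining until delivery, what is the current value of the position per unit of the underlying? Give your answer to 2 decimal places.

Current fair forward for the remaining 21 months: F = S·e^((r − q)·T), (r − q) = 0.0832 − 0.0465 = 0.0367
F = 26293.3 · e^(0.0367 × 21/12) = 26293.3 × 1.06633230 = 28037.3951
Value of long forward = (F − K)·e^(−rT) = (28037.3951 − 29165.5) · e^(−0.0832·21/12)
= -1128.1049 × 0.86450344 = -975.25

-975.25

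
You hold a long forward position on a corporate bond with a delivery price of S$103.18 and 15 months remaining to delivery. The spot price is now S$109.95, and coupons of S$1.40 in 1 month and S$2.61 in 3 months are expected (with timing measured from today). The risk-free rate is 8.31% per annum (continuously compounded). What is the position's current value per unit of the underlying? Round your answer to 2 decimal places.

S$13.00

PV(remaining coupons) I = 1.40·e^(−0.0831·1/12) + 2.61·e^(−0.0831·3/12) = 3.9467
Current forward F = (S − I)·e^(rT) = (109.95 − 3.9467)·e^(0.0831·15/12) = 106.0033 × 1.109462 = 117.6066
Value (long) = (F − K)·e^(−rT) = (117.6066 − 103.18) × 0.901338 = 13.0032
Value = S$13.00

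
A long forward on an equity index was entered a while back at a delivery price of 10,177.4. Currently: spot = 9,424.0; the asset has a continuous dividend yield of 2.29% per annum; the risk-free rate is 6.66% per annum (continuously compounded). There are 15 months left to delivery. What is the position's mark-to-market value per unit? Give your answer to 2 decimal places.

-206.38

Current fair forward for the remaining 15 months: F = S·e^((r − q)·T), (r − q) = 0.0666 − 0.0229 = 0.0437
F = 9424.0 · e^(0.0437 × 15/12) = 9424.0 × 1.05614449 = 9953.1057
Value of long forward = (F − K)·e^(−rT) = (9953.1057 − 10177.4) · e^(−0.0666·15/12)
= -224.2943 × 0.92012109 = -206.38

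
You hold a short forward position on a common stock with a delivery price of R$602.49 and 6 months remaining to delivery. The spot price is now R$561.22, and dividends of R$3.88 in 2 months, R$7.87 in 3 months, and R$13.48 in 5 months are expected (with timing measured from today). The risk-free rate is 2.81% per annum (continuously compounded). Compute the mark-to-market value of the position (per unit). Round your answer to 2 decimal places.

R$57.86

PV(remaining dividends) I = 3.88·e^(−0.0281·2/12) + 7.87·e^(−0.0281·3/12) + 13.48·e^(−0.0281·5/12) = 24.9999
Current forward F = (S − I)·e^(rT) = (561.22 − 24.9999)·e^(0.0281·6/12) = 536.2201 × 1.014149 = 543.8071
Value (long) = (F − K)·e^(−rT) = (543.8071 − 602.49) × 0.986048 = -57.8642
Short position value = −(long value) = R$57.86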